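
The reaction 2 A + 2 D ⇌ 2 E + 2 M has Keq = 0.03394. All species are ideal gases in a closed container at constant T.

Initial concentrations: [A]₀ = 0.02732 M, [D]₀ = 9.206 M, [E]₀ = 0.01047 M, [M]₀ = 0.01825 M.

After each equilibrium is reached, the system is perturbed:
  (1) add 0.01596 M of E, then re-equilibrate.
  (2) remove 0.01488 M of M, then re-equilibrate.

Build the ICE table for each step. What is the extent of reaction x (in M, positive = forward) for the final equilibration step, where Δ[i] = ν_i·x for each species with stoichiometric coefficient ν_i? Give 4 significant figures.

x = 2.1974e-04 M

Q₀ = 5.7719e-07 vs Keq = 0.03394 ⇒ Q<K, forward
Step 1:
                    A           D           E           M
  Initial     0.02732       9.206     0.01047     0.01825
  Change     -0.02635    -0.02635     0.02635     0.02635
  Equil    9.7099e-04        9.18     0.03682      0.0446
  solve Keq expr → x = 0.01317; check Q = 0.03394
Then add 0.01596 M of E.
Step 2:
                    A           D           E           M
  Initial  9.7099e-04        9.18     0.05278      0.0446
  Change   3.9801e-04  3.9801e-04 -3.9801e-04 -3.9801e-04
  Equil      0.001369        9.18     0.05238      0.0442
  solve Keq expr → x = -1.9901e-04; check Q = 0.03394
Then remove 0.01488 M of M.
Step 3:
                    A           D           E           M
  Initial    0.001369        9.18     0.05238     0.02932
  Change  -4.3948e-04 -4.3948e-04  4.3948e-04  4.3948e-04
  Equil    9.2953e-04        9.18     0.05282     0.02976
  solve Keq expr → x = 2.1974e-04; check Q = 0.03394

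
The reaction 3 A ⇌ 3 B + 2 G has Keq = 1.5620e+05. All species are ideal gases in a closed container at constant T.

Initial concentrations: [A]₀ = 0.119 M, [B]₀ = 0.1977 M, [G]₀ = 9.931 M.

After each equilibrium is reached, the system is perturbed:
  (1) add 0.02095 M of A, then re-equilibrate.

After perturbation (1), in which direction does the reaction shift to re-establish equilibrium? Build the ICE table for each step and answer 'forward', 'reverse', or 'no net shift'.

Direction: forward

Q₀ = 452.2 vs Keq = 1.5620e+05 ⇒ Q<K, forward
Step 1:
                  A         B         G
  I           0.119    0.1977     9.931
  C        -0.09388   0.09388   0.06259
  E         0.02512    0.2916     9.994
  solve Keq expr → x = 0.03129; check Q = 1.5620e+05
Then add 0.02095 M of A.
Step 2:
                  A         B         G
  I         0.04607    0.2916     9.994
  C        -0.01927   0.01927   0.01284
  E          0.0268    0.3108     10.01
  solve Keq expr → x = 0.006422; check Q = 1.5620e+05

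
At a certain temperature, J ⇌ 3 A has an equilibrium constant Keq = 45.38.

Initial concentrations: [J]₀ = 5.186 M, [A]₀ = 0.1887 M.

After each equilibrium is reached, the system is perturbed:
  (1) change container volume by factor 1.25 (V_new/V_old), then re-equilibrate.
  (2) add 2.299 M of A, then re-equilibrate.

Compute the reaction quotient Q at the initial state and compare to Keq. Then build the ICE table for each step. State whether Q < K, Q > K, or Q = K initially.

Q₀ = 0.001296 vs Keq = 45.38 ⇒ Q<K, forward
Step 1:
                   J          A
  Initial      5.186     0.1887
  Change      -1.734      5.202
  Equil        3.452      5.391
  solve Keq expr → x = 1.734; check Q = 45.38
Then change container volume by factor 1.25 (V_new/V_old).
Step 2:
                   J          A
  Initial      2.762      4.313
  Change     -0.1912     0.5735
  Equil         2.57      4.886
  solve Keq expr → x = 0.1912; check Q = 45.38
Then add 2.299 M of A.
Step 3:
                   J          A
  Initial       2.57      7.185
  Change      0.6409     -1.923
  Equil        3.211      5.262
  solve Keq expr → x = -0.6409; check Q = 45.38

Q₀ = 0.001296; Q < K (proceeds forward)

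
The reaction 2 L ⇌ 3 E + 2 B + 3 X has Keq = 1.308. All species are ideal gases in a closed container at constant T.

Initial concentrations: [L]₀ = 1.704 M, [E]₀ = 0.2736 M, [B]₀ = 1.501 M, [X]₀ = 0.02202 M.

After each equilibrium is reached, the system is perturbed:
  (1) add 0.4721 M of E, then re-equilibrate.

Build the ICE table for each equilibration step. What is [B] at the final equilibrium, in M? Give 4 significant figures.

Q₀ = 1.6968e-07 vs Keq = 1.308 ⇒ Q<K, forward
Step 1:
                  L         E         B         X
  init        1.704    0.2736     1.501   0.02202
  Δ         -0.4968    0.7452    0.4968    0.7452
  eq          1.207     1.019     1.998    0.7672
  solve Keq expr → x = 0.2484; check Q = 1.308
Then add 0.4721 M of E.
Step 2:
                  L         E         B         X
  init        1.207     1.491     1.998    0.7672
  Δ         0.09313   -0.1397  -0.09313   -0.1397
  eq            1.3     1.351     1.905    0.6275
  solve Keq expr → x = -0.04657; check Q = 1.308

[B]_eq = 1.905 M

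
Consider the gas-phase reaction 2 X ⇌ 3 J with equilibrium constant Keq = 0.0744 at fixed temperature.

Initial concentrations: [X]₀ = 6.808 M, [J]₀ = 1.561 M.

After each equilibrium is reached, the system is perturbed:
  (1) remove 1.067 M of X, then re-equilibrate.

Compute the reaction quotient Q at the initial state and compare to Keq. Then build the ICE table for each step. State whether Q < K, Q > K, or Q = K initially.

Q₀ = 0.08207; Q > K (proceeds reverse)

Q₀ = 0.08207 vs Keq = 0.0744 ⇒ Q>K, reverse
Step 1:
                   X          J
  init         6.808      1.561
  Δ          0.03047   -0.04571
  eq           6.838      1.515
  solve Keq expr → x = -0.01524; check Q = 0.0744
Then remove 1.067 M of X.
Step 2:
                   X          J
  init         5.771      1.515
  Δ          0.09785    -0.1468
  eq           5.869      1.369
  solve Keq expr → x = -0.04893; check Q = 0.0744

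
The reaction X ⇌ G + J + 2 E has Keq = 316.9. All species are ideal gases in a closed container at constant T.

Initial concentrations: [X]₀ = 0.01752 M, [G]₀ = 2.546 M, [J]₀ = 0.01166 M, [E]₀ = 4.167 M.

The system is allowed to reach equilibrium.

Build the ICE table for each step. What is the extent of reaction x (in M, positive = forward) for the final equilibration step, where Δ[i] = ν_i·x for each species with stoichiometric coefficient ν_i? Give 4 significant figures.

x = 0.01389 M

Q₀ = 29.42 vs Keq = 316.9 ⇒ Q<K, forward
Step 1:
                    X           G           J           E
  Initial     0.01752       2.546     0.01166       4.167
  Change     -0.01389     0.01389     0.01389     0.02778
  Equil      0.003631        2.56     0.02555       4.195
  solve Keq expr → x = 0.01389; check Q = 316.9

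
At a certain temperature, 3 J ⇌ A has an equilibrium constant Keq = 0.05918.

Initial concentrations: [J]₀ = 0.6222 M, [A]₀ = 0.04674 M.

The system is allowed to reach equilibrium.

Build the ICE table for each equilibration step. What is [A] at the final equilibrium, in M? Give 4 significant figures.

Q₀ = 0.194 vs Keq = 0.05918 ⇒ Q>K, reverse
Step 1:
                    J           A
  Initial      0.6222     0.04674
  Change      0.07901    -0.02634
  Equil        0.7012      0.0204
  solve Keq expr → x = -0.02634; check Q = 0.05918

[A]_eq = 0.0204 M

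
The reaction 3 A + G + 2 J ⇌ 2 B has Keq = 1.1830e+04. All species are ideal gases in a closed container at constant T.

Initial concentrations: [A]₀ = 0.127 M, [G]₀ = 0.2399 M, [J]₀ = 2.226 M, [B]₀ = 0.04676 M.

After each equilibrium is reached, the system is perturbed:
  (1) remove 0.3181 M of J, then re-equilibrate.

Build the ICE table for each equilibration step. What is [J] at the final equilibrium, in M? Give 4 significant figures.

[J]_eq = 1.831 M

Q₀ = 0.898 vs Keq = 1.1830e+04 ⇒ Q<K, forward
Step 1:
                    A           G           J           B
  I             0.127      0.2399       2.226     0.04676
  C           -0.1158    -0.03861    -0.07721     0.07721
  E           0.01118      0.2013       2.149       0.124
  solve Keq expr → x = 0.03861; check Q = 1.1830e+04
Then remove 0.3181 M of J.
Step 2:
                    A           G           J           B
  I           0.01118      0.2013       1.831       0.124
  C          0.001195  3.9841e-04  7.9681e-04 -7.9681e-04
  E           0.01238      0.2017       1.831      0.1232
  solve Keq expr → x = -3.9841e-04; check Q = 1.1830e+04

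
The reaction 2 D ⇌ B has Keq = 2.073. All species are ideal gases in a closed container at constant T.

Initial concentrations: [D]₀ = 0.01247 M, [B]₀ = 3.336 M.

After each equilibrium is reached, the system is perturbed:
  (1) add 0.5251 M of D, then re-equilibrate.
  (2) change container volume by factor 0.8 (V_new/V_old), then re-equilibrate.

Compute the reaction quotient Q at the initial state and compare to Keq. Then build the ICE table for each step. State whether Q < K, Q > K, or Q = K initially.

Q₀ = 2.1453e+04 vs Keq = 2.073 ⇒ Q>K, reverse
Step 1:
                   D          B
  I          0.01247      3.336
  C            1.142    -0.5712
  E            1.155      2.765
  solve Keq expr → x = -0.5712; check Q = 2.073
Then add 0.5251 M of D.
Step 2:
                   D          B
  I             1.68      2.765
  C          -0.4764     0.2382
  E            1.204      3.003
  solve Keq expr → x = 0.2382; check Q = 2.073
Then change container volume by factor 0.8 (V_new/V_old).
Step 3:
                   D          B
  I            1.504      3.754
  C          -0.1458    0.07291
  E            1.359      3.827
  solve Keq expr → x = 0.07291; check Q = 2.073

Q₀ = 2.1453e+04; Q > K (proceeds reverse)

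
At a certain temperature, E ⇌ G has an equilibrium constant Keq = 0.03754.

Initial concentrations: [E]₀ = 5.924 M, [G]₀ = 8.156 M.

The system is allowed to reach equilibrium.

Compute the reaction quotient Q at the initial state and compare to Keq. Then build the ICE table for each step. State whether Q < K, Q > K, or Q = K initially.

Q₀ = 1.377; Q > K (proceeds reverse)

Q₀ = 1.377 vs Keq = 0.03754 ⇒ Q>K, reverse
Step 1:
                    E           G
  I             5.924       8.156
  C             7.647      -7.647
  E             13.57      0.5094
  solve Keq expr → x = -7.647; check Q = 0.03754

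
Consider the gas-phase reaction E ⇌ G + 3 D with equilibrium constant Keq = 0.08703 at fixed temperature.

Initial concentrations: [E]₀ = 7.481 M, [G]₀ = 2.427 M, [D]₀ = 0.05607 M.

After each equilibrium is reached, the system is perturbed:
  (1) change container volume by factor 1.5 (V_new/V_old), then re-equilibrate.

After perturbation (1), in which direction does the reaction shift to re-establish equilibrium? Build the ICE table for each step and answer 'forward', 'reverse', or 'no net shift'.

Q₀ = 5.7188e-05 vs Keq = 0.08703 ⇒ Q<K, forward
Step 1:
                  E         G         D
  Initial     7.481     2.427   0.05607
  Change    -0.1892    0.1892    0.5676
  Equil       7.292     2.616    0.6237
  solve Keq expr → x = 0.1892; check Q = 0.08703
Then change container volume by factor 1.5 (V_new/V_old).
Step 2:
                  E         G         D
  Initial     4.861     1.744    0.4158
  Change   -0.06581   0.06581    0.1974
  Equil       4.795      1.81    0.6132
  solve Keq expr → x = 0.06581; check Q = 0.08703

Direction: forward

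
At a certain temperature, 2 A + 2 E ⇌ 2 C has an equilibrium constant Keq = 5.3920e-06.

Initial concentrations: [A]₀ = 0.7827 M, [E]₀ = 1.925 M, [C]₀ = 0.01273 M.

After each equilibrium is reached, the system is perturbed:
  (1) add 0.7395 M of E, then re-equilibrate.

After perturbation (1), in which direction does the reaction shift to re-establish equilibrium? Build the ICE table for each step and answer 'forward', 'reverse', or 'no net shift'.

Q₀ = 7.1385e-05 vs Keq = 5.3920e-06 ⇒ Q>K, reverse
Step 1:
                   A          E          C
  I           0.7827      1.925    0.01273
  C         0.009173   0.009173  -0.009173
  E           0.7919      1.934   0.003557
  solve Keq expr → x = -0.004587; check Q = 5.3920e-06
Then add 0.7395 M of E.
Step 2:
                   A          E          C
  I           0.7919      2.674   0.003557
  C        -0.001349  -0.001349   0.001349
  E           0.7905      2.672   0.004905
  solve Keq expr → x = 6.7446e-04; check Q = 5.3920e-06

Direction: forward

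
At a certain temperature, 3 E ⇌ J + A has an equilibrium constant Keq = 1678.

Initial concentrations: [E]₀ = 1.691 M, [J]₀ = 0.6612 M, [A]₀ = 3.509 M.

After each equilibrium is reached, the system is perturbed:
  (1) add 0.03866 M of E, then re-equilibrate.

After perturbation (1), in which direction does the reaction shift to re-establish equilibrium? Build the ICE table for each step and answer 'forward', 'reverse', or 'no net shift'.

Q₀ = 0.4798 vs Keq = 1678 ⇒ Q<K, forward
Step 1:
                  E         J         A
  I           1.691    0.6612     3.509
  C           -1.55    0.5165    0.5165
  E          0.1414     1.178     4.026
  solve Keq expr → x = 0.5165; check Q = 1678
Then add 0.03866 M of E.
Step 2:
                  E         J         A
  I            0.18     1.178     4.026
  C        -0.03801   0.01267   0.01267
  E           0.142      1.19     4.038
  solve Keq expr → x = 0.01267; check Q = 1678

Direction: forward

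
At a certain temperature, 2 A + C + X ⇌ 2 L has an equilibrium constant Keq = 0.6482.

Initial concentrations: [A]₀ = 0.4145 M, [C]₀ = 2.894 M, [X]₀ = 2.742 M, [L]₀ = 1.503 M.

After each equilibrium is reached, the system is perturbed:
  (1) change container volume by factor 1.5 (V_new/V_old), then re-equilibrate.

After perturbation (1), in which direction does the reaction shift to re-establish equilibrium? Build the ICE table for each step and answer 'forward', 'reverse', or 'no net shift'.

Q₀ = 1.657 vs Keq = 0.6482 ⇒ Q>K, reverse
Step 1:
                   A          C          X          L
  Initial     0.4145      2.894      2.742      1.503
  Change      0.1609    0.08043    0.08043    -0.1609
  Equil       0.5754      2.974      2.822      1.342
  solve Keq expr → x = -0.08043; check Q = 0.6482
Then change container volume by factor 1.5 (V_new/V_old).
Step 2:
                   A          C          X          L
  Initial     0.3836      1.983      1.882     0.8948
  Change      0.1083    0.05416    0.05416    -0.1083
  Equil       0.4919      2.037      1.936     0.7864
  solve Keq expr → x = -0.05416; check Q = 0.6482

Direction: reverse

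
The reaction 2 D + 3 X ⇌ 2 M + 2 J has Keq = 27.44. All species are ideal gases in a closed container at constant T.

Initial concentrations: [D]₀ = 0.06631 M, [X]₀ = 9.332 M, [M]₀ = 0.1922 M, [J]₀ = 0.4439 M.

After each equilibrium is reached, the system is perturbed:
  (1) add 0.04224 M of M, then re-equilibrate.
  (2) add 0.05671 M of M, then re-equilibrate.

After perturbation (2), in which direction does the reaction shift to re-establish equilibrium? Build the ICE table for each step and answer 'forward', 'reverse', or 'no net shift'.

Direction: reverse

Q₀ = 0.002037 vs Keq = 27.44 ⇒ Q<K, forward
Step 1:
                   D          X          M          J
  Initial    0.06631      9.332     0.1922     0.4439
  Change    -0.06542   -0.09813    0.06542    0.06542
  Equil   8.9268e-04      9.234     0.2576     0.5093
  solve Keq expr → x = 0.03271; check Q = 27.44
Then add 0.04224 M of M.
Step 2:
                   D          X          M          J
  Initial 8.9268e-04      9.234     0.2999     0.5093
  Change  1.4553e-04 2.1829e-04 -1.4553e-04 -1.4553e-04
  Equil     0.001038      9.234     0.2997     0.5092
  solve Keq expr → x = -7.2765e-05; check Q = 27.44
Then add 0.05671 M of M.
Step 3:
                   D          X          M          J
  Initial   0.001038      9.234     0.3564     0.5092
  Change  1.9524e-04 2.9286e-04 -1.9524e-04 -1.9524e-04
  Equil     0.001233      9.234     0.3562      0.509
  solve Keq expr → x = -9.7618e-05; check Q = 27.44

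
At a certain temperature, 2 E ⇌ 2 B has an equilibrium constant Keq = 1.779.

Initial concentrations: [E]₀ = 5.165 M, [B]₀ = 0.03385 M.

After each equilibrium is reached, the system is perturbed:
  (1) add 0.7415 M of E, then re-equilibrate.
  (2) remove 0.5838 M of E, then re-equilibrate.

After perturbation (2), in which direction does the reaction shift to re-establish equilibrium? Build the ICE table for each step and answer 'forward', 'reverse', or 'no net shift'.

Direction: reverse

Q₀ = 4.2951e-05 vs Keq = 1.779 ⇒ Q<K, forward
Step 1:
                   E          B
  init         5.165    0.03385
  Δ           -2.937      2.937
  eq           2.228      2.971
  solve Keq expr → x = 1.469; check Q = 1.779
Then add 0.7415 M of E.
Step 2:
                   E          B
  init         2.969      2.971
  Δ          -0.4238     0.4238
  eq           2.545      3.395
  solve Keq expr → x = 0.2119; check Q = 1.779
Then remove 0.5838 M of E.
Step 3:
                   E          B
  init         1.962      3.395
  Δ           0.3336    -0.3336
  eq           2.295      3.061
  solve Keq expr → x = -0.1668; check Q = 1.779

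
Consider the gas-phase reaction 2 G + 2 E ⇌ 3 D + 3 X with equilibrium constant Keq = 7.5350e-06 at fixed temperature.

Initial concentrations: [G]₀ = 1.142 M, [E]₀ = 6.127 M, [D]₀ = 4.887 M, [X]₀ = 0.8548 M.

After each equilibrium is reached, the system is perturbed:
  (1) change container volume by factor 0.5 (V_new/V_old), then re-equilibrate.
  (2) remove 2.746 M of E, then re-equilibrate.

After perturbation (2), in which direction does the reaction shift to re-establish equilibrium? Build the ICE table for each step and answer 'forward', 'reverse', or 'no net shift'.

Q₀ = 1.489 vs Keq = 7.5350e-06 ⇒ Q>K, reverse
Step 1:
                    G           E           D           X
  init          1.142       6.127       4.887      0.8548
  Δ            0.5536      0.5536     -0.8304     -0.8304
  eq            1.696       6.681       4.057     0.02438
  solve Keq expr → x = -0.2768; check Q = 7.5350e-06
Then change container volume by factor 0.5 (V_new/V_old).
Step 2:
                    G           E           D           X
  init          3.391       13.36       8.113     0.04875
  Δ           0.01192     0.01192    -0.01788    -0.01788
  eq            3.403       13.37       8.095     0.03087
  solve Keq expr → x = -0.005961; check Q = 7.5350e-06
Then remove 2.746 M of E.
Step 3:
                    G           E           D           X
  init          3.403       10.63       8.095     0.03087
  Δ          0.002901    0.002901   -0.004351   -0.004351
  eq            3.406       10.63       8.091     0.02652
  solve Keq expr → x = -0.00145; check Q = 7.5350e-06

Direction: reverse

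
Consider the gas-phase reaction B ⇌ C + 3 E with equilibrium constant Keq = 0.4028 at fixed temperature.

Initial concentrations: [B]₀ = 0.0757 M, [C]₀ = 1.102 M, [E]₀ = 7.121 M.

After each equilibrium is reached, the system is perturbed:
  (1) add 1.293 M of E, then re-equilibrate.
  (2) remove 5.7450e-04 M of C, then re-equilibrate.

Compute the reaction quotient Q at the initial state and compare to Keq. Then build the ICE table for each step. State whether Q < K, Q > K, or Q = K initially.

Q₀ = 5257 vs Keq = 0.4028 ⇒ Q>K, reverse
Step 1:
                  B         C         E
  init       0.0757     1.102     7.121
  Δ           1.094    -1.094    -3.281
  eq          1.169  0.008319      3.84
  solve Keq expr → x = -1.094; check Q = 0.4028
Then add 1.293 M of E.
Step 2:
                  B         C         E
  init        1.169  0.008319     5.133
  Δ        0.004792 -0.004792  -0.01438
  eq          1.174  0.003527     5.119
  solve Keq expr → x = -0.004792; check Q = 0.4028
Then remove 5.7450e-04 M of C.
Step 3:
                  B         C         E
  init        1.174  0.002952     5.119
  Δ       -5.6926e-04 5.6926e-04  0.001708
  eq          1.174  0.003522      5.12
  solve Keq expr → x = 5.6926e-04; check Q = 0.4028

Q₀ = 5257; Q > K (proceeds reverse)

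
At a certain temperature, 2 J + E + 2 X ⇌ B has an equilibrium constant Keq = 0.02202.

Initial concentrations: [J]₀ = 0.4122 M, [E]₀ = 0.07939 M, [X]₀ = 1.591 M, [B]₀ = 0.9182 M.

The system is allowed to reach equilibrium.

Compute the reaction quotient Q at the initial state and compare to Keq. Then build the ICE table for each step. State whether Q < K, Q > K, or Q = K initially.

Q₀ = 26.89 vs Keq = 0.02202 ⇒ Q>K, reverse
Step 1:
                    J           E           X           B
  Initial      0.4122     0.07939       1.591      0.9182
  Change        1.212      0.6058       1.212     -0.6058
  Equil         1.624      0.6852       2.803      0.3124
  solve Keq expr → x = -0.6058; check Q = 0.02202

Q₀ = 26.89; Q > K (proceeds reverse)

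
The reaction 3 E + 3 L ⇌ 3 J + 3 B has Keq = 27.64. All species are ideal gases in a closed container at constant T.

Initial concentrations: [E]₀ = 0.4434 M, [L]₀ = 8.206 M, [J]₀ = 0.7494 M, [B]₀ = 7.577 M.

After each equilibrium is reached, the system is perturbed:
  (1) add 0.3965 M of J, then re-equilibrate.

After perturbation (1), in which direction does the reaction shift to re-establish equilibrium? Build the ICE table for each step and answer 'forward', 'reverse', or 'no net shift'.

Q₀ = 3.801 vs Keq = 27.64 ⇒ Q<K, forward
Step 1:
                   E          L          J          B
  init        0.4434      8.206     0.7494      7.577
  Δ          -0.1558    -0.1558     0.1558     0.1558
  eq          0.2876       8.05     0.9052      7.733
  solve Keq expr → x = 0.05194; check Q = 27.64
Then add 0.3965 M of J.
Step 2:
                   E          L          J          B
  init        0.2876       8.05      1.302      7.733
  Δ          0.08907    0.08907   -0.08907   -0.08907
  eq          0.3767      8.139      1.213      7.644
  solve Keq expr → x = -0.02969; check Q = 27.64

Direction: reverse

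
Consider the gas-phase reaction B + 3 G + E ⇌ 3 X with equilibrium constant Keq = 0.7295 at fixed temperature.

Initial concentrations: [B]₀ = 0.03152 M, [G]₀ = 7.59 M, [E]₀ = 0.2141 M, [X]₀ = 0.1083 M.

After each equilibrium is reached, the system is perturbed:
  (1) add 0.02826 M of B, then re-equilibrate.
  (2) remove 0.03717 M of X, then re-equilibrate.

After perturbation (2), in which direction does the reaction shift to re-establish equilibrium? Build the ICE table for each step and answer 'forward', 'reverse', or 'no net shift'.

Q₀ = 4.3048e-04 vs Keq = 0.7295 ⇒ Q<K, forward
Step 1:
                   B          G          E          X
  Initial    0.03152       7.59     0.2141     0.1083
  Change    -0.03137   -0.09412   -0.03137    0.09412
  Equil   1.4772e-04      7.496     0.1827     0.2024
  solve Keq expr → x = 0.03137; check Q = 0.7295
Then add 0.02826 M of B.
Step 2:
                   B          G          E          X
  Initial    0.02841      7.496     0.1827     0.2024
  Change     -0.0279    -0.0837    -0.0279     0.0837
  Equil   5.0920e-04      7.412     0.1548     0.2861
  solve Keq expr → x = 0.0279; check Q = 0.7295
Then remove 0.03717 M of X.
Step 3:
                   B          G          E          X
  Initial 5.0920e-04      7.412     0.1548     0.2489
  Change  -1.7127e-04 -5.1380e-04 -1.7127e-04 5.1380e-04
  Equil   3.3794e-04      7.412     0.1547     0.2495
  solve Keq expr → x = 1.7127e-04; check Q = 0.7295

Direction: forward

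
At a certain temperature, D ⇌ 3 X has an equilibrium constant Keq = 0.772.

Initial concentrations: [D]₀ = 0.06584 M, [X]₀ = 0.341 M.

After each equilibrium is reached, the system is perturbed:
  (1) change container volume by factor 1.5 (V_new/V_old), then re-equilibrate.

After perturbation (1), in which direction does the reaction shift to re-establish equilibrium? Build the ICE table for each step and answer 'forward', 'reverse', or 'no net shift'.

Direction: forward

Q₀ = 0.6022 vs Keq = 0.772 ⇒ Q<K, forward
Step 1:
                   D          X
  Initial    0.06584      0.341
  Change   -0.005963    0.01789
  Equil      0.05988     0.3589
  solve Keq expr → x = 0.005963; check Q = 0.772
Then change container volume by factor 1.5 (V_new/V_old).
Step 2:
                   D          X
  Initial    0.03992     0.2393
  Change    -0.01248    0.03743
  Equil      0.02744     0.2767
  solve Keq expr → x = 0.01248; check Q = 0.772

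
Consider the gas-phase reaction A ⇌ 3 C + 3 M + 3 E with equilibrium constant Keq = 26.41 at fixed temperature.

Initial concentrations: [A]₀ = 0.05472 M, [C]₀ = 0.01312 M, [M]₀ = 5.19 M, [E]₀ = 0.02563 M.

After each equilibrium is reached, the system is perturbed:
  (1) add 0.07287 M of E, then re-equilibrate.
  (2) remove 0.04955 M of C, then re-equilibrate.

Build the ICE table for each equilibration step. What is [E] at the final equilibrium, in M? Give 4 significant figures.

Q₀ = 9.7141e-08 vs Keq = 26.41 ⇒ Q<K, forward
Step 1:
                  A         C         M         E
  Initial   0.05472   0.01312      5.19   0.02563
  Change    -0.0545    0.1635    0.1635    0.1635
  Equil   2.1662e-04    0.1766     5.354    0.1891
  solve Keq expr → x = 0.0545; check Q = 26.41
Then add 0.07287 M of E.
Step 2:
                  A         C         M         E
  Initial 2.1662e-04    0.1766     5.354     0.262
  Change  3.4228e-04 -0.001027 -0.001027 -0.001027
  Equil   5.5890e-04    0.1756     5.352     0.261
  solve Keq expr → x = -3.4228e-04; check Q = 26.41
Then remove 0.04955 M of C.
Step 3:
                  A         C         M         E
  Initial 5.5890e-04    0.1261     5.352     0.261
  Change  -3.4440e-04  0.001033  0.001033  0.001033
  Equil   2.1450e-04    0.1271     5.354     0.262
  solve Keq expr → x = 3.4440e-04; check Q = 26.41

[E]_eq = 0.262 M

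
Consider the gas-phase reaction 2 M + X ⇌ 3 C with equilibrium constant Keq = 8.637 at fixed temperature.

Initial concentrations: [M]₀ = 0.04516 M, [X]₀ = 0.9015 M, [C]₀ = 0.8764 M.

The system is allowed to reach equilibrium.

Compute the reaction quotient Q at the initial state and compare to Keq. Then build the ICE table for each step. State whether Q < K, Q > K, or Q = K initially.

Q₀ = 366.1; Q > K (proceeds reverse)

Q₀ = 366.1 vs Keq = 8.637 ⇒ Q>K, reverse
Step 1:
                  M         X         C
  init      0.04516    0.9015    0.8764
  Δ          0.1416   0.07079   -0.2124
  eq         0.1867    0.9723     0.664
  solve Keq expr → x = -0.07079; check Q = 8.637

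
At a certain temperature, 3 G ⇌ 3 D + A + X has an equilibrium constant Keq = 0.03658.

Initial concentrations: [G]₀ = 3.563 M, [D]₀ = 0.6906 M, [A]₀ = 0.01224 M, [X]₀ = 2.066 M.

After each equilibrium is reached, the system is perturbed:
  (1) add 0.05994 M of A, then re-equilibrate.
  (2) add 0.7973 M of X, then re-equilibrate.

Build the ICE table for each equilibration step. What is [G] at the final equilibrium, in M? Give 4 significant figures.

Q₀ = 1.8414e-04 vs Keq = 0.03658 ⇒ Q<K, forward
Step 1:
                   G          D          A          X
  Initial      3.563     0.6906    0.01224      2.066
  Change     -0.5837     0.5837     0.1946     0.1946
  Equil        2.979      1.274     0.2068      2.261
  solve Keq expr → x = 0.1946; check Q = 0.03658
Then add 0.05994 M of A.
Step 2:
                   G          D          A          X
  Initial      2.979      1.274     0.2667      2.261
  Change     0.05255   -0.05255   -0.01752   -0.01752
  Equil        3.032      1.222     0.2492      2.243
  solve Keq expr → x = -0.01752; check Q = 0.03658
Then add 0.7973 M of X.
Step 3:
                   G          D          A          X
  Initial      3.032      1.222     0.2492       3.04
  Change     0.06079   -0.06079   -0.02026   -0.02026
  Equil        3.093      1.161      0.229       3.02
  solve Keq expr → x = -0.02026; check Q = 0.03658

[G]_eq = 3.093 M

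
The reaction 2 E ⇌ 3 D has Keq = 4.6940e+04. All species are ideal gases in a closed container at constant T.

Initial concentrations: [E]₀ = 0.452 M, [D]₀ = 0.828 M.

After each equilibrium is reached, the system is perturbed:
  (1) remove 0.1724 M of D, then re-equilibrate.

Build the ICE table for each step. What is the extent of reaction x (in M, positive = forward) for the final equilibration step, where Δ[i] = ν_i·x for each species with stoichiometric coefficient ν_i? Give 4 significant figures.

x = 6.9948e-04 M

Q₀ = 2.779 vs Keq = 4.6940e+04 ⇒ Q<K, forward
Step 1:
                    E           D
  I             0.452       0.828
  C           -0.4436      0.6654
  E          0.008423       1.493
  solve Keq expr → x = 0.2218; check Q = 4.6940e+04
Then remove 0.1724 M of D.
Step 2:
                    E           D
  I          0.008423       1.321
  C         -0.001399    0.002098
  E          0.007024       1.323
  solve Keq expr → x = 6.9948e-04; check Q = 4.6940e+04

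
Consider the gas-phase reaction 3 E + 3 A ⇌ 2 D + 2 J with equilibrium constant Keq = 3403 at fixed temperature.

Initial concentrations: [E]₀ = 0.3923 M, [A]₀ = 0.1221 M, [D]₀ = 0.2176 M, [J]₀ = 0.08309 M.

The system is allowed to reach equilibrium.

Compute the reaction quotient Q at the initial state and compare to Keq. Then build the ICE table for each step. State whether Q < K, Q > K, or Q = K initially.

Q₀ = 2.974 vs Keq = 3403 ⇒ Q<K, forward
Step 1:
                  E         A         D         J
  init       0.3923    0.1221    0.2176   0.08309
  Δ        -0.09537  -0.09537   0.06358   0.06358
  eq         0.2969   0.02673    0.2812    0.1467
  solve Keq expr → x = 0.03179; check Q = 3403

Q₀ = 2.974; Q < K (proceeds forward)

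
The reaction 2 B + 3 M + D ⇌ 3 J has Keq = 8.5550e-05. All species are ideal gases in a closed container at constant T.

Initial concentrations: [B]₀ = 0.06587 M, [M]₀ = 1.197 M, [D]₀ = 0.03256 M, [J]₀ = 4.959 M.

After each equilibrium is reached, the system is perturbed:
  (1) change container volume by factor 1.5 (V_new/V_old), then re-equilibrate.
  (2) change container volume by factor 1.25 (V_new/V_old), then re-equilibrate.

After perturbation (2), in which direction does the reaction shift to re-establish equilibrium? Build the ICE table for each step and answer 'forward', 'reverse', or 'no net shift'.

Direction: reverse

Q₀ = 5.0332e+05 vs Keq = 8.5550e-05 ⇒ Q>K, reverse
Step 1:
                  B         M         D         J
  I         0.06587     1.197   0.03256     4.959
  C           2.918     4.377     1.459    -4.377
  E           2.984     5.574     1.492    0.5817
  solve Keq expr → x = -1.459; check Q = 8.5550e-05
Then change container volume by factor 1.5 (V_new/V_old).
Step 2:
                  B         M         D         J
  I           1.989     3.716    0.9944    0.3878
  C         0.07437    0.1115   0.03718   -0.1115
  E           2.064     3.828     1.032    0.2762
  solve Keq expr → x = -0.03718; check Q = 8.5550e-05
Then change container volume by factor 1.25 (V_new/V_old).
Step 3:
                  B         M         D         J
  I           1.651     3.062    0.8253     0.221
  C         0.02608   0.03911   0.01304  -0.03911
  E           1.677     3.101    0.8383    0.1819
  solve Keq expr → x = -0.01304; check Q = 8.5550e-05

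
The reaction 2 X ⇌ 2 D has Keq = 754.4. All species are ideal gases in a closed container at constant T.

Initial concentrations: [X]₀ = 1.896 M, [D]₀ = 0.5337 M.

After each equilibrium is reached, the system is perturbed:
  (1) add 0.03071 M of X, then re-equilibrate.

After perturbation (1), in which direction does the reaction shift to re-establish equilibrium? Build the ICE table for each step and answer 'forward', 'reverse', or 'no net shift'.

Direction: forward

Q₀ = 0.07924 vs Keq = 754.4 ⇒ Q<K, forward
Step 1:
                  X         D
  init        1.896    0.5337
  Δ          -1.811     1.811
  eq        0.08535     2.344
  solve Keq expr → x = 0.9053; check Q = 754.4
Then add 0.03071 M of X.
Step 2:
                  X         D
  init       0.1161     2.344
  Δ        -0.02963   0.02963
  eq        0.08643     2.374
  solve Keq expr → x = 0.01482; check Q = 754.4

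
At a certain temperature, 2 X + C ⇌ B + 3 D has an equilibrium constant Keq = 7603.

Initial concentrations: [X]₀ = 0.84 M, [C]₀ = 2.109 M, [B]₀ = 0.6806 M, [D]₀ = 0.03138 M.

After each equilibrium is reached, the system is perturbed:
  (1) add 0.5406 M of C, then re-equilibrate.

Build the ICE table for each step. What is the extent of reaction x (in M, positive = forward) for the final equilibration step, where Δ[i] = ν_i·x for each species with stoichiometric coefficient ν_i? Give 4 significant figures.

x = 8.3321e-04 M

Q₀ = 1.4132e-05 vs Keq = 7603 ⇒ Q<K, forward
Step 1:
                    X           C           B           D
  I              0.84       2.109      0.6806     0.03138
  C           -0.8268     -0.4134      0.4134        1.24
  E           0.01321       1.696       1.094       1.272
  solve Keq expr → x = 0.4134; check Q = 7603
Then add 0.5406 M of C.
Step 2:
                    X           C           B           D
  I           0.01321       2.236       1.094       1.272
  C         -0.001666 -8.3321e-04  8.3321e-04      0.0025
  E           0.01154       2.235       1.095       1.274
  solve Keq expr → x = 8.3321e-04; check Q = 7603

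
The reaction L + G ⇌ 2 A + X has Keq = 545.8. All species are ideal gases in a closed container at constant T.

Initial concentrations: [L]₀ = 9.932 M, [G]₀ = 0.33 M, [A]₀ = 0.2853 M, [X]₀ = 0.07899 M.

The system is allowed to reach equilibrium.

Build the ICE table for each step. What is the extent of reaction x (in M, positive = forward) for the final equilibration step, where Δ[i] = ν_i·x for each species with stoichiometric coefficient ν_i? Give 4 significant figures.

Q₀ = 0.001962 vs Keq = 545.8 ⇒ Q<K, forward
Step 1:
                  L         G         A         X
  I           9.932      0.33    0.2853   0.07899
  C         -0.3299   -0.3299    0.6599    0.3299
  E           9.602 6.9703e-05    0.9452    0.4089
  solve Keq expr → x = 0.3299; check Q = 545.8

x = 0.3299 M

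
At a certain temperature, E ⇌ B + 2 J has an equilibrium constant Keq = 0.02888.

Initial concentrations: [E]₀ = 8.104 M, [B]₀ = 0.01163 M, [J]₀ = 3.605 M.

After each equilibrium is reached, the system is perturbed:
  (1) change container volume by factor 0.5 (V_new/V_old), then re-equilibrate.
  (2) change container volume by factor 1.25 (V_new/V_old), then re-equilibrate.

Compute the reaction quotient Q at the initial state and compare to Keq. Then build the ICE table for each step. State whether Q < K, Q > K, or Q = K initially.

Q₀ = 0.01865; Q < K (proceeds forward)

Q₀ = 0.01865 vs Keq = 0.02888 ⇒ Q<K, forward
Step 1:
                  E         B         J
  I           8.104   0.01163     3.605
  C       -0.006241  0.006241   0.01248
  E           8.098   0.01787     3.617
  solve Keq expr → x = 0.006241; check Q = 0.02888
Then change container volume by factor 0.5 (V_new/V_old).
Step 2:
                  E         B         J
  I            16.2   0.03574     7.235
  C         0.02666  -0.02666  -0.05332
  E           16.22  0.009084     7.182
  solve Keq expr → x = -0.02666; check Q = 0.02888
Then change container volume by factor 1.25 (V_new/V_old).
Step 3:
                  E         B         J
  I           12.98  0.007267     5.745
  C       -0.004052  0.004052  0.008104
  E           12.97   0.01132     5.753
  solve Keq expr → x = 0.004052; check Q = 0.02888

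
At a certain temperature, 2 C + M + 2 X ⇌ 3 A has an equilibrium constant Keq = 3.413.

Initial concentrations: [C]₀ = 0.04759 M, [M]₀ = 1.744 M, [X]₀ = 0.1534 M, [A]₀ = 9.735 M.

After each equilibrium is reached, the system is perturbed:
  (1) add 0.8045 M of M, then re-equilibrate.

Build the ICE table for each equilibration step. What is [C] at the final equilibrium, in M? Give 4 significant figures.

[C]_eq = 2.145 M

Q₀ = 9.9261e+06 vs Keq = 3.413 ⇒ Q>K, reverse
Step 1:
                   C          M          X          A
  I          0.04759      1.744     0.1534      9.735
  C            2.193      1.096      2.193     -3.289
  E             2.24       2.84      2.346      6.446
  solve Keq expr → x = -1.096; check Q = 3.413
Then add 0.8045 M of M.
Step 2:
                   C          M          X          A
  I             2.24      3.645      2.346      6.446
  C         -0.09551   -0.04775   -0.09551     0.1433
  E            2.145      3.597      2.251      6.589
  solve Keq expr → x = 0.04775; check Q = 3.413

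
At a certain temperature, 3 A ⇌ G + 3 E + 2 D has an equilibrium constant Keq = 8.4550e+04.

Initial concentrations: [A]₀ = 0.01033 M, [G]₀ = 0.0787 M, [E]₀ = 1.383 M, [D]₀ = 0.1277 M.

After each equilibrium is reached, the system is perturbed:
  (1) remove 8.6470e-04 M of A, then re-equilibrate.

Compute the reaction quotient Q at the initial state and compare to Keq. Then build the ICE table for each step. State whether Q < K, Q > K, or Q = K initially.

Q₀ = 3080; Q < K (proceeds forward)

Q₀ = 3080 vs Keq = 8.4550e+04 ⇒ Q<K, forward
Step 1:
                    A           G           E           D
  init        0.01033      0.0787       1.383      0.1277
  Δ         -0.006775    0.002258    0.006775    0.004517
  eq         0.003555     0.08096        1.39      0.1322
  solve Keq expr → x = 0.002258; check Q = 8.4550e+04
Then remove 8.6470e-04 M of A.
Step 2:
                    A           G           E           D
  init        0.00269     0.08096        1.39      0.1322
  Δ        8.4826e-04 -2.8275e-04 -8.4826e-04 -5.6551e-04
  eq         0.003539     0.08068       1.389      0.1317
  solve Keq expr → x = -2.8275e-04; check Q = 8.4550e+04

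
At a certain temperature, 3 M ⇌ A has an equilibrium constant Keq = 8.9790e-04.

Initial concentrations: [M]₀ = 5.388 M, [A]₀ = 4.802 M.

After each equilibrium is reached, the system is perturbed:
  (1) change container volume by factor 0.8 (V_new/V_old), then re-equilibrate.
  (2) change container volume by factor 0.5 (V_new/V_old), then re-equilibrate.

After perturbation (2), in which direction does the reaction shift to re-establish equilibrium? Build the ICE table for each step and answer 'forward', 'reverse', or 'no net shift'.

Q₀ = 0.0307 vs Keq = 8.9790e-04 ⇒ Q>K, reverse
Step 1:
                  M         A
  init        5.388     4.802
  Δ           7.976    -2.659
  eq          13.36     2.143
  solve Keq expr → x = -2.659; check Q = 8.9790e-04
Then change container volume by factor 0.8 (V_new/V_old).
Step 2:
                  M         A
  init        16.71     2.679
  Δ          -1.477    0.4922
  eq          15.23     3.171
  solve Keq expr → x = 0.4922; check Q = 8.9790e-04
Then change container volume by factor 0.5 (V_new/V_old).
Step 3:
                  M         A
  init        30.46     6.342
  Δ          -8.704     2.901
  eq          21.75     9.244
  solve Keq expr → x = 2.901; check Q = 8.9790e-04

Direction: forward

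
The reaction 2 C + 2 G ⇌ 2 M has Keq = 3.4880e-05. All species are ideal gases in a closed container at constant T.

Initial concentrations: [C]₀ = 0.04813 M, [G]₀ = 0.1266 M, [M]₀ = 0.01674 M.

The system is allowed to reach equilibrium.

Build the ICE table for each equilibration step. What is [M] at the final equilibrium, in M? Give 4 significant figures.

Q₀ = 7.548 vs Keq = 3.4880e-05 ⇒ Q>K, reverse
Step 1:
                  C         G         M
  init      0.04813    0.1266   0.01674
  Δ         0.01669   0.01669  -0.01669
  eq        0.06482    0.1433 5.4849e-05
  solve Keq expr → x = -0.008343; check Q = 3.4880e-05

[M]_eq = 5.4849e-05 M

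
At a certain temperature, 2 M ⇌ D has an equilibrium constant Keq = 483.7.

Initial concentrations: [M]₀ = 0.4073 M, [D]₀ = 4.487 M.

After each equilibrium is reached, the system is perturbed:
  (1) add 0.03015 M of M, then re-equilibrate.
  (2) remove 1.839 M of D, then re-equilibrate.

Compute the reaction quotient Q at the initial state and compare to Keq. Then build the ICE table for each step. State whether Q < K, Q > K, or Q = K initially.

Q₀ = 27.05 vs Keq = 483.7 ⇒ Q<K, forward
Step 1:
                   M          D
  Initial     0.4073      4.487
  Change     -0.3093     0.1547
  Equil      0.09796      4.642
  solve Keq expr → x = 0.1547; check Q = 483.7
Then add 0.03015 M of M.
Step 2:
                   M          D
  Initial     0.1281      4.642
  Change    -0.02999      0.015
  Equil      0.09812      4.657
  solve Keq expr → x = 0.015; check Q = 483.7
Then remove 1.839 M of D.
Step 3:
                   M          D
  Initial    0.09812      2.818
  Change    -0.02165    0.01082
  Equil      0.07647      2.828
  solve Keq expr → x = 0.01082; check Q = 483.7

Q₀ = 27.05; Q < K (proceeds forward)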